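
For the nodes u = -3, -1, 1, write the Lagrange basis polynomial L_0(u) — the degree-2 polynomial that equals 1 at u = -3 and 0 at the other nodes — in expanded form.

L_0(u) = (u + 1)(u - 1) / [(-2)·(-4)]
       = (u^2 - 1) / (8)

L_0(u) = (1/8)u^2 - 1/8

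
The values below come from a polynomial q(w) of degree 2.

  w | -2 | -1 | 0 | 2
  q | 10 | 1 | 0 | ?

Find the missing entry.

The 3 known values determine q uniquely (degree ≤ 2).
Evaluate each Lagrange basis at w = 2:
L_0(2) = (3)·(2)/[(-1)·(-2)] = 3
L_1(2) = (4)·(2)/[(1)·(-1)] = -8
L_2(2) = (4)·(3)/[(2)·(1)] = 6
Sum: 10·(3) + 1·(-8) + 0 = 22

22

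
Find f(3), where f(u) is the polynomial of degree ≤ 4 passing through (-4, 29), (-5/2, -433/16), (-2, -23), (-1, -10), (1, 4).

Evaluate each Lagrange basis at u = 3:
L_0(3) = (11/2)·(5)·(4)·(2)/[(-3/2)·(-2)·(-3)·(-5)] = 44/9
L_1(3) = (7)·(5)·(4)·(2)/[(3/2)·(-1/2)·(-3/2)·(-7/2)] = -640/9
L_2(3) = (7)·(11/2)·(4)·(2)/[(2)·(1/2)·(-1)·(-3)] = 308/3
L_3(3) = (7)·(11/2)·(5)·(2)/[(3)·(3/2)·(1)·(-2)] = -385/9
L_4(3) = (7)·(11/2)·(5)·(4)/[(5)·(7/2)·(3)·(2)] = 22/3
Sum: 29·(44/9) + (-433/16)·(-640/9) + (-23)·(308/3) + (-10)·(-385/9) + 4·(22/3) = 162

162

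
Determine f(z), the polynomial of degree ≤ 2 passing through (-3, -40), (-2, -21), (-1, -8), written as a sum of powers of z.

Newton's divided differences:
f[-3,-2] = (-21 - (-40)) / (-2 - (-3)) = 19
f[-2,-1] = (-8 - (-21)) / (-1 - (-2)) = 13
f[-3,-2,-1] = (13 - 19) / (-1 - (-3)) = -3
f(z) = -40 + 19·(z + 3) + (-3)·(z + 3)(z + 2)
Expanding: f(z) = -3z^2 + 4z - 1

f(z) = -3z^2 + 4z - 1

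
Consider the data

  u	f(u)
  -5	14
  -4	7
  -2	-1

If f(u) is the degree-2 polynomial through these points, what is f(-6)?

Using Newton's divided-difference form:
f[-5,-4] = (7 - 14) / (-4 - (-5)) = -7
f[-4,-2] = (-1 - 7) / (-2 - (-4)) = -4
f[-5,-4,-2] = (-4 - (-7)) / (-2 - (-5)) = 1
f(-6) = 14 + (-7)·(-1) + 1·(-1)·(-2) = 23

23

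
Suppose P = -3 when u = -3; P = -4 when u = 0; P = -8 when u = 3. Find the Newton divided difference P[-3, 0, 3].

-1/6

P[-3,0] = (-4 - (-3)) / (0 - (-3)) = -1/3
P[0,3] = (-8 - (-4)) / (3 - 0) = -4/3
P[-3,0,3] = (-4/3 - (-1/3)) / (3 - (-3)) = -1/6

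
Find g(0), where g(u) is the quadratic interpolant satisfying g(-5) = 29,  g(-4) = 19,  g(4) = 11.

-1

L_0(0) = (4)·(-4)/[(-1)·(-9)] = -16/9
L_1(0) = (5)·(-4)/[(1)·(-8)] = 5/2
L_2(0) = (5)·(4)/[(9)·(8)] = 5/18
Sum: 29·(-16/9) + 19·(5/2) + 11·(5/18) = -1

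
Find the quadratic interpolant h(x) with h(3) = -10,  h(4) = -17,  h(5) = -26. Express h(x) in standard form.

Build the Lagrange basis polynomials:
L_0(x) = (x - 4)(x - 5) / [2] = (1/2)x^2 - (9/2)x + 10
L_1(x) = (x - 3)(x - 5) / [-1] = -x^2 + 8x - 15
L_2(x) = (x - 3)(x - 4) / [2] = (1/2)x^2 - (7/2)x + 6
h(x) = (-10)·L_0 + (-17)·L_1 + (-26)·L_2
  (-10)·L_0(x) = -5x^2 + 45x - 100
  (-17)·L_1(x) = 17x^2 - 136x + 255
  (-26)·L_2(x) = -13x^2 + 91x - 156
Adding term by term: -x^2 - 1

h(x) = -x^2 - 1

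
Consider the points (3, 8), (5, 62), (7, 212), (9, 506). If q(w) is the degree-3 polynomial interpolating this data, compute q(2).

2

Using Newton's divided-difference form:
q[3,5] = (62 - 8) / (5 - 3) = 27
q[5,7] = (212 - 62) / (7 - 5) = 75
q[7,9] = (506 - 212) / (9 - 7) = 147
q[3,5,7] = (75 - 27) / (7 - 3) = 12
q[5,7,9] = (147 - 75) / (9 - 5) = 18
q[3,5,7,9] = (18 - 12) / (9 - 3) = 1
q(2) = 8 + 27·(-1) + 12·(-1)·(-3) + 1·(-1)·(-3)·(-5) = 2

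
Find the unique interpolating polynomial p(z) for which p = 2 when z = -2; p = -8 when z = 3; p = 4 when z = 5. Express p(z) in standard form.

p(z) = (8/7)z^2 - (22/7)z - 62/7

Build the Lagrange basis polynomials:
L_0(z) = (z - 3)(z - 5) / [35] = (1/35)z^2 - (8/35)z + 3/7
L_1(z) = (z + 2)(z - 5) / [-10] = -(1/10)z^2 + (3/10)z + 1
L_2(z) = (z + 2)(z - 3) / [14] = (1/14)z^2 - (1/14)z - 3/7
p(z) = 2·L_0 + (-8)·L_1 + 4·L_2
  2·L_0(z) = (2/35)z^2 - (16/35)z + 6/7
  (-8)·L_1(z) = (4/5)z^2 - (12/5)z - 8
  4·L_2(z) = (2/7)z^2 - (2/7)z - 12/7
Adding term by term: (8/7)z^2 - (22/7)z - 62/7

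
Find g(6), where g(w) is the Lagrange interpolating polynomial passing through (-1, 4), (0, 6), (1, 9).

Evaluate each Lagrange basis at w = 6:
L_0(6) = (6)·(5)/[(-1)·(-2)] = 15
L_1(6) = (7)·(5)/[(1)·(-1)] = -35
L_2(6) = (7)·(6)/[(2)·(1)] = 21
Sum: 4·(15) + 6·(-35) + 9·(21) = 39

39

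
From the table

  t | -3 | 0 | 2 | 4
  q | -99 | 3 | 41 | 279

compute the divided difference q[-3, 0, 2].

-3

q[-3,0] = (3 - (-99)) / (0 - (-3)) = 34
q[0,2] = (41 - 3) / (2 - 0) = 19
q[-3,0,2] = (19 - 34) / (2 - (-3)) = -3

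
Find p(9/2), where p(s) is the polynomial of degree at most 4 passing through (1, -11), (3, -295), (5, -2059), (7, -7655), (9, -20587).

Using Newton's divided-difference form:
p[1,3] = (-295 - (-11)) / (3 - 1) = -142
p[3,5] = (-2059 - (-295)) / (5 - 3) = -882
p[5,7] = (-7655 - (-2059)) / (7 - 5) = -2798
p[7,9] = (-20587 - (-7655)) / (9 - 7) = -6466
p[1,3,5] = (-882 - (-142)) / (5 - 1) = -185
p[3,5,7] = (-2798 - (-882)) / (7 - 3) = -479
p[5,7,9] = (-6466 - (-2798)) / (9 - 5) = -917
p[1,3,5,7] = (-479 - (-185)) / (7 - 1) = -49
p[3,5,7,9] = (-917 - (-479)) / (9 - 3) = -73
p[1,3,5,7,9] = (-73 - (-49)) / (9 - 1) = -3
p(9/2) = -11 + (-142)·(7/2) + (-185)·(7/2)·(3/2) + (-49)·(7/2)·(3/2)·(-1/2) + (-3)·(7/2)·(3/2)·(-1/2)·(-5/2) = -21925/16

-21925/16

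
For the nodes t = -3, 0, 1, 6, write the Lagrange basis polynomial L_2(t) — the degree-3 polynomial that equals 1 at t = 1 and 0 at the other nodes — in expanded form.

L_2(t) = (t + 3)t(t - 6) / [(4)·(1)·(-5)]
       = (t^3 - 3t^2 - 18t) / (-20)

L_2(t) = -(1/20)t^3 + (3/20)t^2 + (9/10)t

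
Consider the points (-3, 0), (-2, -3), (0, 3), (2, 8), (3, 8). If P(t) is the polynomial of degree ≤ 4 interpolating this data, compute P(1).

19/3

Evaluate each Lagrange basis at t = 1:
L_0(1) = (3)·(1)·(-1)·(-2)/[(-1)·(-3)·(-5)·(-6)] = 1/15
L_1(1) = (4)·(1)·(-1)·(-2)/[(1)·(-2)·(-4)·(-5)] = -1/5
L_2(1) = (4)·(3)·(-1)·(-2)/[(3)·(2)·(-2)·(-3)] = 2/3
L_3(1) = (4)·(3)·(1)·(-2)/[(5)·(4)·(2)·(-1)] = 3/5
L_4(1) = (4)·(3)·(1)·(-1)/[(6)·(5)·(3)·(1)] = -2/15
Sum: 0 + (-3)·(-1/5) + 3·(2/3) + 8·(3/5) + 8·(-2/15) = 19/3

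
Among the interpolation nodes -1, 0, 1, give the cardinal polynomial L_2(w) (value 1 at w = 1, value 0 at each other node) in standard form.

L_2(w) = (w + 1)w / [(2)·(1)]
       = (w^2 + w) / (2)

L_2(w) = (1/2)w^2 + (1/2)w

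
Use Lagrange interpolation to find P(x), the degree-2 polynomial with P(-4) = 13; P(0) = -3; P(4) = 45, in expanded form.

P(x) = 2x^2 + 4x - 3

Build the Lagrange basis polynomials:
L_0(x) = x(x - 4) / [32] = (1/32)x^2 - (1/8)x
L_1(x) = (x + 4)(x - 4) / [-16] = -(1/16)x^2 + 1
L_2(x) = (x + 4)x / [32] = (1/32)x^2 + (1/8)x
P(x) = 13·L_0 + (-3)·L_1 + 45·L_2
  13·L_0(x) = (13/32)x^2 - (13/8)x
  (-3)·L_1(x) = (3/16)x^2 - 3
  45·L_2(x) = (45/32)x^2 + (45/8)x
Adding term by term: 2x^2 + 4x - 3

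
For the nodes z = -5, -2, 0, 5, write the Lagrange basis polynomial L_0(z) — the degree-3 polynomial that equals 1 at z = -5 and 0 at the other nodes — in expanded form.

L_0(z) = (z + 2)z(z - 5) / [(-3)·(-5)·(-10)]
       = (z^3 - 3z^2 - 10z) / (-150)

L_0(z) = -(1/150)z^3 + (1/50)z^2 + (1/15)z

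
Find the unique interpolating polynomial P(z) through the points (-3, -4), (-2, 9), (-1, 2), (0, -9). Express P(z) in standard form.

Newton's divided differences:
P[-3,-2] = (9 - (-4)) / (-2 - (-3)) = 13
P[-2,-1] = (2 - 9) / (-1 - (-2)) = -7
P[-1,0] = (-9 - 2) / (0 - (-1)) = -11
P[-3,-2,-1] = (-7 - 13) / (-1 - (-3)) = -10
P[-2,-1,0] = (-11 - (-7)) / (0 - (-2)) = -2
P[-3,-2,-1,0] = (-2 - (-10)) / (0 - (-3)) = 8/3
P(z) = -4 + 13·(z + 3) + (-10)·(z + 3)(z + 2) + (8/3)·(z + 3)(z + 2)(z + 1)
Expanding: P(z) = (8/3)z^3 + 6z^2 - (23/3)z - 9

P(z) = (8/3)z^3 + 6z^2 - (23/3)z - 9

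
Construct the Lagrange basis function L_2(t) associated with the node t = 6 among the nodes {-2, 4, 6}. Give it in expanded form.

L_2(t) = (1/16)t^2 - (1/8)t - 1/2

L_2(t) = (t + 2)(t - 4) / [(8)·(2)]
       = (t^2 - 2t - 8) / (16)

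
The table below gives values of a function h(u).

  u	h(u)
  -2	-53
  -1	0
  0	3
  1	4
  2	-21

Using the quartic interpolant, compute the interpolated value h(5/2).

Using Newton's divided-difference form:
h[-2,-1] = (0 - (-53)) / (-1 - (-2)) = 53
h[-1,0] = (3 - 0) / (0 - (-1)) = 3
h[0,1] = (4 - 3) / (1 - 0) = 1
h[1,2] = (-21 - 4) / (2 - 1) = -25
h[-2,-1,0] = (3 - 53) / (0 - (-2)) = -25
h[-1,0,1] = (1 - 3) / (1 - (-1)) = -1
h[0,1,2] = (-25 - 1) / (2 - 0) = -13
h[-2,-1,0,1] = (-1 - (-25)) / (1 - (-2)) = 8
h[-1,0,1,2] = (-13 - (-1)) / (2 - (-1)) = -4
h[-2,-1,0,1,2] = (-4 - 8) / (2 - (-2)) = -3
h(5/2) = -53 + 53·(9/2) + (-25)·(9/2)·(7/2) + 8·(9/2)·(7/2)·(5/2) + (-3)·(9/2)·(7/2)·(5/2)·(3/2) = -1127/16

-1127/16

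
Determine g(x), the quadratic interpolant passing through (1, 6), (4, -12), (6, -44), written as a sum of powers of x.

Build the Lagrange basis polynomials:
L_0(x) = (x - 4)(x - 6) / [15] = (1/15)x^2 - (2/3)x + 8/5
L_1(x) = (x - 1)(x - 6) / [-6] = -(1/6)x^2 + (7/6)x - 1
L_2(x) = (x - 1)(x - 4) / [10] = (1/10)x^2 - (1/2)x + 2/5
g(x) = 6·L_0 + (-12)·L_1 + (-44)·L_2
  6·L_0(x) = (2/5)x^2 - 4x + 48/5
  (-12)·L_1(x) = 2x^2 - 14x + 12
  (-44)·L_2(x) = -(22/5)x^2 + 22x - 88/5
Adding term by term: -2x^2 + 4x + 4

g(x) = -2x^2 + 4x + 4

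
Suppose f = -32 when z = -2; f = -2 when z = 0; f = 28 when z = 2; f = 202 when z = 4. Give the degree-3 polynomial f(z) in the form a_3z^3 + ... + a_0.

f(z) = 3z^3 + 3z - 2

L_0(z) = z(z - 2)(z - 4) / [-48] = -(1/48)z^3 + (1/8)z^2 - (1/6)z
L_1(z) = (z + 2)(z - 2)(z - 4) / [16] = (1/16)z^3 - (1/4)z^2 - (1/4)z + 1
L_2(z) = (z + 2)z(z - 4) / [-16] = -(1/16)z^3 + (1/8)z^2 + (1/2)z
L_3(z) = (z + 2)z(z - 2) / [48] = (1/48)z^3 - (1/12)z
f(z) = (-32)·L_0 + (-2)·L_1 + 28·L_2 + 202·L_3
  (-32)·L_0(z) = (2/3)z^3 - 4z^2 + (16/3)z
  (-2)·L_1(z) = -(1/8)z^3 + (1/2)z^2 + (1/2)z - 2
  28·L_2(z) = -(7/4)z^3 + (7/2)z^2 + 14z
  202·L_3(z) = (101/24)z^3 - (101/6)z
Adding term by term: 3z^3 + 3z - 2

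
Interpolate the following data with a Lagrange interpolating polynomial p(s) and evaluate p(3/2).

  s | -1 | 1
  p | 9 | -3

L_0(3/2) = (1/2)/[(-2)] = -1/4
L_1(3/2) = (5/2)/[(2)] = 5/4
Sum: 9·(-1/4) + (-3)·(5/4) = -6

-6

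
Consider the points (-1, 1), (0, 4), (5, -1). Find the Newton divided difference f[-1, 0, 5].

f[-1,0] = (4 - 1) / (0 - (-1)) = 3
f[0,5] = (-1 - 4) / (5 - 0) = -1
f[-1,0,5] = (-1 - 3) / (5 - (-1)) = -2/3

-2/3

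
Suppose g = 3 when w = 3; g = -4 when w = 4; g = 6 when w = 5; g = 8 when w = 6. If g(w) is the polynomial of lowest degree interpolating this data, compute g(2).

52

Using Newton's divided-difference form:
g[3,4] = (-4 - 3) / (4 - 3) = -7
g[4,5] = (6 - (-4)) / (5 - 4) = 10
g[5,6] = (8 - 6) / (6 - 5) = 2
g[3,4,5] = (10 - (-7)) / (5 - 3) = 17/2
g[4,5,6] = (2 - 10) / (6 - 4) = -4
g[3,4,5,6] = (-4 - 17/2) / (6 - 3) = -25/6
g(2) = 3 + (-7)·(-1) + (17/2)·(-1)·(-2) + (-25/6)·(-1)·(-2)·(-3) = 52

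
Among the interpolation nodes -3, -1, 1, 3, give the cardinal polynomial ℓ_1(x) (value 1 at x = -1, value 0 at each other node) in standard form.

ℓ_1(x) = (1/16)x^3 - (1/16)x^2 - (9/16)x + 9/16

ℓ_1(x) = (x + 3)(x - 1)(x - 3) / [(2)·(-2)·(-4)]
       = (x^3 - x^2 - 9x + 9) / (16)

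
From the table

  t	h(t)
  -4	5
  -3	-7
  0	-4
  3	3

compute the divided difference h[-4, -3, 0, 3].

-109/252

h[-4,-3] = (-7 - 5) / (-3 - (-4)) = -12
h[-3,0] = (-4 - (-7)) / (0 - (-3)) = 1
h[0,3] = (3 - (-4)) / (3 - 0) = 7/3
h[-4,-3,0] = (1 - (-12)) / (0 - (-4)) = 13/4
h[-3,0,3] = (7/3 - 1) / (3 - (-3)) = 2/9
h[-4,-3,0,3] = (2/9 - 13/4) / (3 - (-4)) = -109/252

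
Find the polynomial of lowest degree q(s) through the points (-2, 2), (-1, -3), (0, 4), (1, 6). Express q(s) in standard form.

Build the Lagrange basis polynomials:
L_0(s) = (s + 1)s(s - 1) / [-6] = -(1/6)s^3 + (1/6)s
L_1(s) = (s + 2)s(s - 1) / [2] = (1/2)s^3 + (1/2)s^2 - s
L_2(s) = (s + 2)(s + 1)(s - 1) / [-2] = -(1/2)s^3 - s^2 + (1/2)s + 1
L_3(s) = (s + 2)(s + 1)s / [6] = (1/6)s^3 + (1/2)s^2 + (1/3)s
q(s) = 2·L_0 + (-3)·L_1 + 4·L_2 + 6·L_3
  2·L_0(s) = -(1/3)s^3 + (1/3)s
  (-3)·L_1(s) = -(3/2)s^3 - (3/2)s^2 + 3s
  4·L_2(s) = -2s^3 - 4s^2 + 2s + 4
  6·L_3(s) = s^3 + 3s^2 + 2s
Adding term by term: -(17/6)s^3 - (5/2)s^2 + (22/3)s + 4

q(s) = -(17/6)s^3 - (5/2)s^2 + (22/3)s + 4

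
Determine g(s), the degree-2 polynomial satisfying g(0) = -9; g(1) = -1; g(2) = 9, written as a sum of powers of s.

L_0(s) = (s - 1)(s - 2) / [2] = (1/2)s^2 - (3/2)s + 1
L_1(s) = s(s - 2) / [-1] = -s^2 + 2s
L_2(s) = s(s - 1) / [2] = (1/2)s^2 - (1/2)s
g(s) = (-9)·L_0 + (-1)·L_1 + 9·L_2
  (-9)·L_0(s) = -(9/2)s^2 + (27/2)s - 9
  (-1)·L_1(s) = s^2 - 2s
  9·L_2(s) = (9/2)s^2 - (9/2)s
Adding term by term: s^2 + 7s - 9

g(s) = s^2 + 7s - 9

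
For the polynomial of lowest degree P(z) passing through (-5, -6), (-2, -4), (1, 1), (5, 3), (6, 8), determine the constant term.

Build the Lagrange basis polynomials:
L_0(z) = (z + 2)(z - 1)(z - 5)(z - 6) / [1980] = (1/1980)z^4 - (1/198)z^3 + (17/1980)z^2 + (13/495)z - 1/33
L_1(z) = (z + 5)(z - 1)(z - 5)(z - 6) / [-504] = -(1/504)z^4 + (1/72)z^3 + (19/504)z^2 - (25/72)z + 25/84
L_2(z) = (z + 5)(z + 2)(z - 5)(z - 6) / [360] = (1/360)z^4 - (1/90)z^3 - (37/360)z^2 + (5/18)z + 5/6
L_3(z) = (z + 5)(z + 2)(z - 1)(z - 6) / [-280] = -(1/280)z^4 + (33/280)z^2 + (1/10)z - 3/14
L_4(z) = (z + 5)(z + 2)(z - 1)(z - 5) / [440] = (1/440)z^4 + (1/440)z^3 - (27/440)z^2 - (5/88)z + 5/44
P(z) = (-6)·L_0 + (-4)·L_1 + 1·L_2 + 3·L_3 + 8·L_4
Only the constant term is needed; take it from each L_i and combine:
(-6)·(-1/33) + (-4)·(25/84) + 1·(5/6) + 3·(-3/14) + 8·(5/44) = 1/11

1/11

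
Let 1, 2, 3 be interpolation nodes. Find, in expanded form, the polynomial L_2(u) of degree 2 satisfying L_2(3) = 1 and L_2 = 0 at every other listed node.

L_2(u) = (1/2)u^2 - (3/2)u + 1

L_2(u) = (u - 1)(u - 2) / [(2)·(1)]
       = (u^2 - 3u + 2) / (2)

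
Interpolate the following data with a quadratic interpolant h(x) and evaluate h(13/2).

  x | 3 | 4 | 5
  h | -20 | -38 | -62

-437/4

Evaluate each Lagrange basis at x = 13/2:
L_0(13/2) = (5/2)·(3/2)/[(-1)·(-2)] = 15/8
L_1(13/2) = (7/2)·(3/2)/[(1)·(-1)] = -21/4
L_2(13/2) = (7/2)·(5/2)/[(2)·(1)] = 35/8
Sum: (-20)·(15/8) + (-38)·(-21/4) + (-62)·(35/8) = -437/4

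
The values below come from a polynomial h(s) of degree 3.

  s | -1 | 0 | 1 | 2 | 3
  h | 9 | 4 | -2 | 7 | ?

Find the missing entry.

47

The 4 known values determine h uniquely (degree ≤ 3).
Evaluate each Lagrange basis at s = 3:
L_0(3) = (3)·(2)·(1)/[(-1)·(-2)·(-3)] = -1
L_1(3) = (4)·(2)·(1)/[(1)·(-1)·(-2)] = 4
L_2(3) = (4)·(3)·(1)/[(2)·(1)·(-1)] = -6
L_3(3) = (4)·(3)·(2)/[(3)·(2)·(1)] = 4
Sum: 9·(-1) + 4·(4) + (-2)·(-6) + 7·(4) = 47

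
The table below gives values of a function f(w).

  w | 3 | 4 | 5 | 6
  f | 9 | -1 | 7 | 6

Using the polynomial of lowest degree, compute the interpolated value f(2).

L_0(2) = (-2)·(-3)·(-4)/[(-1)·(-2)·(-3)] = 4
L_1(2) = (-1)·(-3)·(-4)/[(1)·(-1)·(-2)] = -6
L_2(2) = (-1)·(-2)·(-4)/[(2)·(1)·(-1)] = 4
L_3(2) = (-1)·(-2)·(-3)/[(3)·(2)·(1)] = -1
Sum: 9·(4) + (-1)·(-6) + 7·(4) + 6·(-1) = 64

64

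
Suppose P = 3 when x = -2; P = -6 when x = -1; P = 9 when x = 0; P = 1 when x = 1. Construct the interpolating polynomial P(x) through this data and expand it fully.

Build the Lagrange basis polynomials:
L_0(x) = (x + 1)x(x - 1) / [-6] = -(1/6)x^3 + (1/6)x
L_1(x) = (x + 2)x(x - 1) / [2] = (1/2)x^3 + (1/2)x^2 - x
L_2(x) = (x + 2)(x + 1)(x - 1) / [-2] = -(1/2)x^3 - x^2 + (1/2)x + 1
L_3(x) = (x + 2)(x + 1)x / [6] = (1/6)x^3 + (1/2)x^2 + (1/3)x
P(x) = 3·L_0 + (-6)·L_1 + 9·L_2 + 1·L_3
  3·L_0(x) = -(1/2)x^3 + (1/2)x
  (-6)·L_1(x) = -3x^3 - 3x^2 + 6x
  9·L_2(x) = -(9/2)x^3 - 9x^2 + (9/2)x + 9
  1·L_3(x) = (1/6)x^3 + (1/2)x^2 + (1/3)x
Adding term by term: -(47/6)x^3 - (23/2)x^2 + (34/3)x + 9

P(x) = -(47/6)x^3 - (23/2)x^2 + (34/3)x + 9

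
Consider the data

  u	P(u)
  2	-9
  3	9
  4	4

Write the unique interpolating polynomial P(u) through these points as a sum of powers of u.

P(u) = -(23/2)u^2 + (151/2)u - 114

Build the Lagrange basis polynomials:
L_0(u) = (u - 3)(u - 4) / [2] = (1/2)u^2 - (7/2)u + 6
L_1(u) = (u - 2)(u - 4) / [-1] = -u^2 + 6u - 8
L_2(u) = (u - 2)(u - 3) / [2] = (1/2)u^2 - (5/2)u + 3
P(u) = (-9)·L_0 + 9·L_1 + 4·L_2
  (-9)·L_0(u) = -(9/2)u^2 + (63/2)u - 54
  9·L_1(u) = -9u^2 + 54u - 72
  4·L_2(u) = 2u^2 - 10u + 12
Adding term by term: -(23/2)u^2 + (151/2)u - 114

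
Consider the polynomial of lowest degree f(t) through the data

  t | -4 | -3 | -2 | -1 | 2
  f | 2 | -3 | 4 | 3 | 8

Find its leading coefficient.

The leading coefficient equals the top divided difference f[-4,-3,-2,-1,2].
f[-4,-3] = (-3 - 2) / (-3 - (-4)) = -5
f[-3,-2] = (4 - (-3)) / (-2 - (-3)) = 7
f[-2,-1] = (3 - 4) / (-1 - (-2)) = -1
f[-1,2] = (8 - 3) / (2 - (-1)) = 5/3
f[-4,-3,-2] = (7 - (-5)) / (-2 - (-4)) = 6
f[-3,-2,-1] = (-1 - 7) / (-1 - (-3)) = -4
f[-2,-1,2] = (5/3 - (-1)) / (2 - (-2)) = 2/3
f[-4,-3,-2,-1] = (-4 - 6) / (-1 - (-4)) = -10/3
f[-3,-2,-1,2] = (2/3 - (-4)) / (2 - (-3)) = 14/15
f[-4,-3,-2,-1,2] = (14/15 - (-10/3)) / (2 - (-4)) = 32/45

32/45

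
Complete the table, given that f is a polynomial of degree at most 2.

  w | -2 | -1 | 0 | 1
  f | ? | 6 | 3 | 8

17

The 3 known values determine f uniquely (degree ≤ 2).
Evaluate each Lagrange basis at w = -2:
L_0(-2) = (-2)·(-3)/[(-1)·(-2)] = 3
L_1(-2) = (-1)·(-3)/[(1)·(-1)] = -3
L_2(-2) = (-1)·(-2)/[(2)·(1)] = 1
Sum: 6·(3) + 3·(-3) + 8·(1) = 17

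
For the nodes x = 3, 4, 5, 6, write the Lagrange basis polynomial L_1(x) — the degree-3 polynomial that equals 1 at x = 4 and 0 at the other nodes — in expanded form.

L_1(x) = (1/2)x^3 - 7x^2 + (63/2)x - 45

L_1(x) = (x - 3)(x - 5)(x - 6) / [(1)·(-1)·(-2)]
       = (x^3 - 14x^2 + 63x - 90) / (2)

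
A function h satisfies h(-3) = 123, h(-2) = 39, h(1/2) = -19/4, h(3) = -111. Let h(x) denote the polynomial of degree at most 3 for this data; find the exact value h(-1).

Evaluate each Lagrange basis at x = -1:
L_0(-1) = (1)·(-3/2)·(-4)/[(-1)·(-7/2)·(-6)] = -2/7
L_1(-1) = (2)·(-3/2)·(-4)/[(1)·(-5/2)·(-5)] = 24/25
L_2(-1) = (2)·(1)·(-4)/[(7/2)·(5/2)·(-5/2)] = 64/175
L_3(-1) = (2)·(1)·(-3/2)/[(6)·(5)·(5/2)] = -1/25
Sum: 123·(-2/7) + 39·(24/25) + (-19/4)·(64/175) + (-111)·(-1/25) = 5

5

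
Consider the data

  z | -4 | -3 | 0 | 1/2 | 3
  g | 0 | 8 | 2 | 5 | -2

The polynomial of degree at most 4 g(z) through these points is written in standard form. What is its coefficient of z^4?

-29/105

Build the Lagrange basis polynomials:
L_0(z) = (z + 3)z(z - 1/2)(z - 3) / [126] = (1/126)z^4 - (1/252)z^3 - (1/14)z^2 + (1/28)z
L_1(z) = (z + 4)z(z - 1/2)(z - 3) / [-63] = -(1/63)z^4 - (1/126)z^3 + (25/126)z^2 - (2/21)z
L_2(z) = (z + 4)(z + 3)(z - 1/2)(z - 3) / [18] = (1/18)z^4 + (7/36)z^3 - (11/18)z^2 - (7/4)z + 1
L_3(z) = (z + 4)(z + 3)z(z - 3) / [-315/16] = -(16/315)z^4 - (64/315)z^3 + (16/35)z^2 + (64/35)z
L_4(z) = (z + 4)(z + 3)z(z - 1/2) / [315] = (1/315)z^4 + (13/630)z^3 + (17/630)z^2 - (2/105)z
g(z) = 0·L_0 + 8·L_1 + 2·L_2 + 5·L_3 + (-2)·L_4
Only the coefficient of z^4 is needed; take it from each L_i and combine:
0·(1/126) + 8·(-1/63) + 2·(1/18) + 5·(-16/315) + (-2)·(1/315) = -29/105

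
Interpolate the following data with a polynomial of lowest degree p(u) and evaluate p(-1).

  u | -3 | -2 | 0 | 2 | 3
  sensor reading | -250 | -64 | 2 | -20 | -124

Evaluate each Lagrange basis at u = -1:
L_0(-1) = (1)·(-1)·(-3)·(-4)/[(-1)·(-3)·(-5)·(-6)] = -2/15
L_1(-1) = (2)·(-1)·(-3)·(-4)/[(1)·(-2)·(-4)·(-5)] = 3/5
L_2(-1) = (2)·(1)·(-3)·(-4)/[(3)·(2)·(-2)·(-3)] = 2/3
L_3(-1) = (2)·(1)·(-1)·(-4)/[(5)·(4)·(2)·(-1)] = -1/5
L_4(-1) = (2)·(1)·(-1)·(-3)/[(6)·(5)·(3)·(1)] = 1/15
Sum: (-250)·(-2/15) + (-64)·(3/5) + 2·(2/3) + (-20)·(-1/5) + (-124)·(1/15) = -8

-8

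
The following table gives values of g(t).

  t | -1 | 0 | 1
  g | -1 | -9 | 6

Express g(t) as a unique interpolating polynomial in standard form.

L_0(t) = t(t - 1) / [2] = (1/2)t^2 - (1/2)t
L_1(t) = (t + 1)(t - 1) / [-1] = -t^2 + 1
L_2(t) = (t + 1)t / [2] = (1/2)t^2 + (1/2)t
g(t) = (-1)·L_0 + (-9)·L_1 + 6·L_2
  (-1)·L_0(t) = -(1/2)t^2 + (1/2)t
  (-9)·L_1(t) = 9t^2 - 9
  6·L_2(t) = 3t^2 + 3t
Adding term by term: (23/2)t^2 + (7/2)t - 9

g(t) = (23/2)t^2 + (7/2)t - 9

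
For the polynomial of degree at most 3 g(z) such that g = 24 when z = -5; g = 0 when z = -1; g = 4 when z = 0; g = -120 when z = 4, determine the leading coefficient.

The leading coefficient equals the top divided difference g[-5,-1,0,4].
g[-5,-1] = (0 - 24) / (-1 - (-5)) = -6
g[-1,0] = (4 - 0) / (0 - (-1)) = 4
g[0,4] = (-120 - 4) / (4 - 0) = -31
g[-5,-1,0] = (4 - (-6)) / (0 - (-5)) = 2
g[-1,0,4] = (-31 - 4) / (4 - (-1)) = -7
g[-5,-1,0,4] = (-7 - 2) / (4 - (-5)) = -1

-1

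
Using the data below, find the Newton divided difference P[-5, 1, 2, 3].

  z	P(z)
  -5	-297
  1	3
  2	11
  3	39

2

P[-5,1] = (3 - (-297)) / (1 - (-5)) = 50
P[1,2] = (11 - 3) / (2 - 1) = 8
P[2,3] = (39 - 11) / (3 - 2) = 28
P[-5,1,2] = (8 - 50) / (2 - (-5)) = -6
P[1,2,3] = (28 - 8) / (3 - 1) = 10
P[-5,1,2,3] = (10 - (-6)) / (3 - (-5)) = 2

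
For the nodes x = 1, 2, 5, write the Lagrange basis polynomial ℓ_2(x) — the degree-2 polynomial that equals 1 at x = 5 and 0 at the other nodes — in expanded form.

ℓ_2(x) = (x - 1)(x - 2) / [(4)·(3)]
       = (x^2 - 3x + 2) / (12)

ℓ_2(x) = (1/12)x^2 - (1/4)x + 1/6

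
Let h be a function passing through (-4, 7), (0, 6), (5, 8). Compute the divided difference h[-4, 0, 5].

h[-4,0] = (6 - 7) / (0 - (-4)) = -1/4
h[0,5] = (8 - 6) / (5 - 0) = 2/5
h[-4,0,5] = (2/5 - (-1/4)) / (5 - (-4)) = 13/180

13/180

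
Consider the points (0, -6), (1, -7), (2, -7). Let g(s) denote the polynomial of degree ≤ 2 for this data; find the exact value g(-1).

Evaluate each Lagrange basis at s = -1:
L_0(-1) = (-2)·(-3)/[(-1)·(-2)] = 3
L_1(-1) = (-1)·(-3)/[(1)·(-1)] = -3
L_2(-1) = (-1)·(-2)/[(2)·(1)] = 1
Sum: (-6)·(3) + (-7)·(-3) + (-7)·(1) = -4

-4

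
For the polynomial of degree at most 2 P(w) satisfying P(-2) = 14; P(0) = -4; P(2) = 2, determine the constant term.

-4

L_0(w) = w(w - 2) / [8] = (1/8)w^2 - (1/4)w
L_1(w) = (w + 2)(w - 2) / [-4] = -(1/4)w^2 + 1
L_2(w) = (w + 2)w / [8] = (1/8)w^2 + (1/4)w
P(w) = 14·L_0 + (-4)·L_1 + 2·L_2
Only the constant term is needed; take it from each L_i and combine:
14·(0) + (-4)·(1) + 2·(0) = -4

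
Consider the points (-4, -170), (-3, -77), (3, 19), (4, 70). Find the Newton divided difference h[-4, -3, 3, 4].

2

h[-4,-3] = (-77 - (-170)) / (-3 - (-4)) = 93
h[-3,3] = (19 - (-77)) / (3 - (-3)) = 16
h[3,4] = (70 - 19) / (4 - 3) = 51
h[-4,-3,3] = (16 - 93) / (3 - (-4)) = -11
h[-3,3,4] = (51 - 16) / (4 - (-3)) = 5
h[-4,-3,3,4] = (5 - (-11)) / (4 - (-4)) = 2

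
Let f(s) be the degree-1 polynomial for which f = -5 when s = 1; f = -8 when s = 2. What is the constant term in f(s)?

-2

Build the Lagrange basis polynomials:
L_0(s) = (s - 2) / [-1] = -s + 2
L_1(s) = (s - 1) / [1] = s - 1
f(s) = (-5)·L_0 + (-8)·L_1
Only the constant term is needed; take it from each L_i and combine:
(-5)·(2) + (-8)·(-1) = -2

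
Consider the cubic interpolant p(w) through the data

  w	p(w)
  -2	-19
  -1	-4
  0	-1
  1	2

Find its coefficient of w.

1

Build the Lagrange basis polynomials:
L_0(w) = (w + 1)w(w - 1) / [-6] = -(1/6)w^3 + (1/6)w
L_1(w) = (w + 2)w(w - 1) / [2] = (1/2)w^3 + (1/2)w^2 - w
L_2(w) = (w + 2)(w + 1)(w - 1) / [-2] = -(1/2)w^3 - w^2 + (1/2)w + 1
L_3(w) = (w + 2)(w + 1)w / [6] = (1/6)w^3 + (1/2)w^2 + (1/3)w
p(w) = (-19)·L_0 + (-4)·L_1 + (-1)·L_2 + 2·L_3
Only the coefficient of w is needed; take it from each L_i and combine:
(-19)·(1/6) + (-4)·(-1) + (-1)·(1/2) + 2·(1/3) = 1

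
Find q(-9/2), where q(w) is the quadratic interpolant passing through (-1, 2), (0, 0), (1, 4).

L_0(-9/2) = (-9/2)·(-11/2)/[(-1)·(-2)] = 99/8
L_1(-9/2) = (-7/2)·(-11/2)/[(1)·(-1)] = -77/4
L_2(-9/2) = (-7/2)·(-9/2)/[(2)·(1)] = 63/8
Sum: 2·(99/8) + 0 + 4·(63/8) = 225/4

225/4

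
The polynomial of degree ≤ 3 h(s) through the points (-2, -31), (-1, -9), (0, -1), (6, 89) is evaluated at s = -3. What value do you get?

Using Newton's divided-difference form:
h[-2,-1] = (-9 - (-31)) / (-1 - (-2)) = 22
h[-1,0] = (-1 - (-9)) / (0 - (-1)) = 8
h[0,6] = (89 - (-1)) / (6 - 0) = 15
h[-2,-1,0] = (8 - 22) / (0 - (-2)) = -7
h[-1,0,6] = (15 - 8) / (6 - (-1)) = 1
h[-2,-1,0,6] = (1 - (-7)) / (6 - (-2)) = 1
h(-3) = -31 + 22·(-1) + (-7)·(-1)·(-2) + 1·(-1)·(-2)·(-3) = -73

-73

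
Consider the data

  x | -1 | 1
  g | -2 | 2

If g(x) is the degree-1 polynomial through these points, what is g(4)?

8

Evaluate each Lagrange basis at x = 4:
L_0(4) = (3)/[(-2)] = -3/2
L_1(4) = (5)/[(2)] = 5/2
Sum: (-2)·(-3/2) + 2·(5/2) = 8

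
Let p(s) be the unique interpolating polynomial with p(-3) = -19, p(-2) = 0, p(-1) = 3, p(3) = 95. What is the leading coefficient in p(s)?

The leading coefficient equals the top divided difference p[-3,-2,-1,3].
p[-3,-2] = (0 - (-19)) / (-2 - (-3)) = 19
p[-2,-1] = (3 - 0) / (-1 - (-2)) = 3
p[-1,3] = (95 - 3) / (3 - (-1)) = 23
p[-3,-2,-1] = (3 - 19) / (-1 - (-3)) = -8
p[-2,-1,3] = (23 - 3) / (3 - (-2)) = 4
p[-3,-2,-1,3] = (4 - (-8)) / (3 - (-3)) = 2

2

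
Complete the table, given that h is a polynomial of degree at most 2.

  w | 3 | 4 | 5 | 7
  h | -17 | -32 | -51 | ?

-101

The 3 known values determine h uniquely (degree ≤ 2).
L_0(7) = (3)·(2)/[(-1)·(-2)] = 3
L_1(7) = (4)·(2)/[(1)·(-1)] = -8
L_2(7) = (4)·(3)/[(2)·(1)] = 6
Sum: (-17)·(3) + (-32)·(-8) + (-51)·(6) = -101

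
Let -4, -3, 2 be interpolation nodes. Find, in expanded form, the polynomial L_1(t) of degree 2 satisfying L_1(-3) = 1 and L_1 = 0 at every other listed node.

L_1(t) = -(1/5)t^2 - (2/5)t + 8/5

L_1(t) = (t + 4)(t - 2) / [(1)·(-5)]
       = (t^2 + 2t - 8) / (-5)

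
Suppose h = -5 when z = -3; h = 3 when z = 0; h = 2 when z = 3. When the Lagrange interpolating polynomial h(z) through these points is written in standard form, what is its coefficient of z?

L_0(z) = z(z - 3) / [18] = (1/18)z^2 - (1/6)z
L_1(z) = (z + 3)(z - 3) / [-9] = -(1/9)z^2 + 1
L_2(z) = (z + 3)z / [18] = (1/18)z^2 + (1/6)z
h(z) = (-5)·L_0 + 3·L_1 + 2·L_2
Only the coefficient of z is needed; take it from each L_i and combine:
(-5)·(-1/6) + 3·(0) + 2·(1/6) = 7/6

7/6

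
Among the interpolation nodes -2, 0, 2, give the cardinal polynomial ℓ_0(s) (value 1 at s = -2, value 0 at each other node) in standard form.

ℓ_0(s) = (1/8)s^2 - (1/4)s

ℓ_0(s) = s(s - 2) / [(-2)·(-4)]
       = (s^2 - 2s) / (8)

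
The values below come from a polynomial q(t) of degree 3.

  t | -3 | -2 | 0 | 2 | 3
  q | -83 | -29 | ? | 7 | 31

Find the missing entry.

The 4 known values determine q uniquely (degree ≤ 3).
Evaluate each Lagrange basis at t = 0:
L_0(0) = (2)·(-2)·(-3)/[(-1)·(-5)·(-6)] = -2/5
L_1(0) = (3)·(-2)·(-3)/[(1)·(-4)·(-5)] = 9/10
L_2(0) = (3)·(2)·(-3)/[(5)·(4)·(-1)] = 9/10
L_3(0) = (3)·(2)·(-2)/[(6)·(5)·(1)] = -2/5
Sum: (-83)·(-2/5) + (-29)·(9/10) + 7·(9/10) + 31·(-2/5) = 1

1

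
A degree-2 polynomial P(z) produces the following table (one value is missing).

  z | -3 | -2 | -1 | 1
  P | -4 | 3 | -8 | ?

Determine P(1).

The 3 known values determine P uniquely (degree ≤ 2).
Evaluate each Lagrange basis at z = 1:
L_0(1) = (3)·(2)/[(-1)·(-2)] = 3
L_1(1) = (4)·(2)/[(1)·(-1)] = -8
L_2(1) = (4)·(3)/[(2)·(1)] = 6
Sum: (-4)·(3) + 3·(-8) + (-8)·(6) = -84

-84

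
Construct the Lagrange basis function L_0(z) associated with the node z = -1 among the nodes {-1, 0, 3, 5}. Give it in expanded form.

L_0(z) = z(z - 3)(z - 5) / [(-1)·(-4)·(-6)]
       = (z^3 - 8z^2 + 15z) / (-24)

L_0(z) = -(1/24)z^3 + (1/3)z^2 - (5/8)z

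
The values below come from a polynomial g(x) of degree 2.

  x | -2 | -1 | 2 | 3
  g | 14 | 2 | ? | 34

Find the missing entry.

The 3 known values determine g uniquely (degree ≤ 2).
Evaluate each Lagrange basis at x = 2:
L_0(2) = (3)·(-1)/[(-1)·(-5)] = -3/5
L_1(2) = (4)·(-1)/[(1)·(-4)] = 1
L_2(2) = (4)·(3)/[(5)·(4)] = 3/5
Sum: 14·(-3/5) + 2·(1) + 34·(3/5) = 14

14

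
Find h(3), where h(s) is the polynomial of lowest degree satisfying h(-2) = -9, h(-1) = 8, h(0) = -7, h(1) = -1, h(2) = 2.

-99

L_0(3) = (4)·(3)·(2)·(1)/[(-1)·(-2)·(-3)·(-4)] = 1
L_1(3) = (5)·(3)·(2)·(1)/[(1)·(-1)·(-2)·(-3)] = -5
L_2(3) = (5)·(4)·(2)·(1)/[(2)·(1)·(-1)·(-2)] = 10
L_3(3) = (5)·(4)·(3)·(1)/[(3)·(2)·(1)·(-1)] = -10
L_4(3) = (5)·(4)·(3)·(2)/[(4)·(3)·(2)·(1)] = 5
Sum: (-9)·(1) + 8·(-5) + (-7)·(10) + (-1)·(-10) + 2·(5) = -99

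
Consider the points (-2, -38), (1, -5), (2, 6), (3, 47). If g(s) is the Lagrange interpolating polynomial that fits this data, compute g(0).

Evaluate each Lagrange basis at s = 0:
L_0(0) = (-1)·(-2)·(-3)/[(-3)·(-4)·(-5)] = 1/10
L_1(0) = (2)·(-2)·(-3)/[(3)·(-1)·(-2)] = 2
L_2(0) = (2)·(-1)·(-3)/[(4)·(1)·(-1)] = -3/2
L_3(0) = (2)·(-1)·(-2)/[(5)·(2)·(1)] = 2/5
Sum: (-38)·(1/10) + (-5)·(2) + 6·(-3/2) + 47·(2/5) = -4

-4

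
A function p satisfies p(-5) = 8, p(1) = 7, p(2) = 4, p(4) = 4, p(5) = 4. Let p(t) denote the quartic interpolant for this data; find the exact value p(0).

2339/189

Using Newton's divided-difference form:
p[-5,1] = (7 - 8) / (1 - (-5)) = -1/6
p[1,2] = (4 - 7) / (2 - 1) = -3
p[2,4] = (4 - 4) / (4 - 2) = 0
p[4,5] = (4 - 4) / (5 - 4) = 0
p[-5,1,2] = (-3 - (-1/6)) / (2 - (-5)) = -17/42
p[1,2,4] = (0 - (-3)) / (4 - 1) = 1
p[2,4,5] = (0 - 0) / (5 - 2) = 0
p[-5,1,2,4] = (1 - (-17/42)) / (4 - (-5)) = 59/378
p[1,2,4,5] = (0 - 1) / (5 - 1) = -1/4
p[-5,1,2,4,5] = (-1/4 - 59/378) / (5 - (-5)) = -307/7560
p(0) = 8 + (-1/6)·(5) + (-17/42)·(5)·(-1) + (59/378)·(5)·(-1)·(-2) + (-307/7560)·(5)·(-1)·(-2)·(-4) = 2339/189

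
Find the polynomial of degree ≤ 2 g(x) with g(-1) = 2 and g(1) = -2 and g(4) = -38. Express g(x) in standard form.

g(x) = -2x^2 - 2x + 2

Newton's divided differences:
g[-1,1] = (-2 - 2) / (1 - (-1)) = -2
g[1,4] = (-38 - (-2)) / (4 - 1) = -12
g[-1,1,4] = (-12 - (-2)) / (4 - (-1)) = -2
g(x) = 2 + (-2)·(x + 1) + (-2)·(x + 1)(x - 1)
Expanding: g(x) = -2x^2 - 2x + 2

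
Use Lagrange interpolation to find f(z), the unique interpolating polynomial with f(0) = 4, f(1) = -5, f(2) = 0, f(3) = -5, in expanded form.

f(z) = -4z^3 + 19z^2 - 24z + 4

L_0(z) = (z - 1)(z - 2)(z - 3) / [-6] = -(1/6)z^3 + z^2 - (11/6)z + 1
L_1(z) = z(z - 2)(z - 3) / [2] = (1/2)z^3 - (5/2)z^2 + 3z
L_2(z) = z(z - 1)(z - 3) / [-2] = -(1/2)z^3 + 2z^2 - (3/2)z
L_3(z) = z(z - 1)(z - 2) / [6] = (1/6)z^3 - (1/2)z^2 + (1/3)z
f(z) = 4·L_0 + (-5)·L_1 + 0·L_2 + (-5)·L_3
  4·L_0(z) = -(2/3)z^3 + 4z^2 - (22/3)z + 4
  (-5)·L_1(z) = -(5/2)z^3 + (25/2)z^2 - 15z
  0·L_2(z) = 0
  (-5)·L_3(z) = -(5/6)z^3 + (5/2)z^2 - (5/3)z
Adding term by term: -4z^3 + 19z^2 - 24z + 4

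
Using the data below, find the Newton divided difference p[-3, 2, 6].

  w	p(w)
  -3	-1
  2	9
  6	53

1

p[-3,2] = (9 - (-1)) / (2 - (-3)) = 2
p[2,6] = (53 - 9) / (6 - 2) = 11
p[-3,2,6] = (11 - 2) / (6 - (-3)) = 1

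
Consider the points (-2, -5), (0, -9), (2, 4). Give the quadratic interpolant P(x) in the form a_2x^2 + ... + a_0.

Build the Lagrange basis polynomials:
L_0(x) = x(x - 2) / [8] = (1/8)x^2 - (1/4)x
L_1(x) = (x + 2)(x - 2) / [-4] = -(1/4)x^2 + 1
L_2(x) = (x + 2)x / [8] = (1/8)x^2 + (1/4)x
P(x) = (-5)·L_0 + (-9)·L_1 + 4·L_2
  (-5)·L_0(x) = -(5/8)x^2 + (5/4)x
  (-9)·L_1(x) = (9/4)x^2 - 9
  4·L_2(x) = (1/2)x^2 + x
Adding term by term: (17/8)x^2 + (9/4)x - 9

P(x) = (17/8)x^2 + (9/4)x - 9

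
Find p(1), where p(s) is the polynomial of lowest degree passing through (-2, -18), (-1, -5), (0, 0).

Using Newton's divided-difference form:
p[-2,-1] = (-5 - (-18)) / (-1 - (-2)) = 13
p[-1,0] = (0 - (-5)) / (0 - (-1)) = 5
p[-2,-1,0] = (5 - 13) / (0 - (-2)) = -4
p(1) = -18 + 13·(3) + (-4)·(3)·(2) = -3

-3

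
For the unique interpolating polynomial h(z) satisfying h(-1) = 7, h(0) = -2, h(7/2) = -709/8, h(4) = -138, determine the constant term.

L_0(z) = z(z - 7/2)(z - 4) / [-45/2] = -(2/45)z^3 + (1/3)z^2 - (28/45)z
L_1(z) = (z + 1)(z - 7/2)(z - 4) / [14] = (1/14)z^3 - (13/28)z^2 + (13/28)z + 1
L_2(z) = (z + 1)z(z - 4) / [-63/8] = -(8/63)z^3 + (8/21)z^2 + (32/63)z
L_3(z) = (z + 1)z(z - 7/2) / [10] = (1/10)z^3 - (1/4)z^2 - (7/20)z
h(z) = 7·L_0 + (-2)·L_1 + (-709/8)·L_2 + (-138)·L_3
Only the constant term is needed; take it from each L_i and combine:
7·(0) + (-2)·(1) + (-709/8)·(0) + (-138)·(0) = -2

-2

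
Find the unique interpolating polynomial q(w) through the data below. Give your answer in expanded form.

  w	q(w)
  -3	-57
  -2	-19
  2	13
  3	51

q(w) = 2w^3 - 3

Newton's divided differences:
q[-3,-2] = (-19 - (-57)) / (-2 - (-3)) = 38
q[-2,2] = (13 - (-19)) / (2 - (-2)) = 8
q[2,3] = (51 - 13) / (3 - 2) = 38
q[-3,-2,2] = (8 - 38) / (2 - (-3)) = -6
q[-2,2,3] = (38 - 8) / (3 - (-2)) = 6
q[-3,-2,2,3] = (6 - (-6)) / (3 - (-3)) = 2
q(w) = -57 + 38·(w + 3) + (-6)·(w + 3)(w + 2) + 2·(w + 3)(w + 2)(w - 2)
Expanding: q(w) = 2w^3 - 3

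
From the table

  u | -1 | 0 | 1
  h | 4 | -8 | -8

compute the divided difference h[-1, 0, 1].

h[-1,0] = (-8 - 4) / (0 - (-1)) = -12
h[0,1] = (-8 - (-8)) / (1 - 0) = 0
h[-1,0,1] = (0 - (-12)) / (1 - (-1)) = 6

6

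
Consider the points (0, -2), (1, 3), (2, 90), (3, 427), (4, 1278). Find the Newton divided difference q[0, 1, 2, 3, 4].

q[0,1] = (3 - (-2)) / (1 - 0) = 5
q[1,2] = (90 - 3) / (2 - 1) = 87
q[2,3] = (427 - 90) / (3 - 2) = 337
q[3,4] = (1278 - 427) / (4 - 3) = 851
q[0,1,2] = (87 - 5) / (2 - 0) = 41
q[1,2,3] = (337 - 87) / (3 - 1) = 125
q[2,3,4] = (851 - 337) / (4 - 2) = 257
q[0,1,2,3] = (125 - 41) / (3 - 0) = 28
q[1,2,3,4] = (257 - 125) / (4 - 1) = 44
q[0,1,2,3,4] = (44 - 28) / (4 - 0) = 4

4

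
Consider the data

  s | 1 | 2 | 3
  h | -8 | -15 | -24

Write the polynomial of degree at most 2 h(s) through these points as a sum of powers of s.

Build the Lagrange basis polynomials:
L_0(s) = (s - 2)(s - 3) / [2] = (1/2)s^2 - (5/2)s + 3
L_1(s) = (s - 1)(s - 3) / [-1] = -s^2 + 4s - 3
L_2(s) = (s - 1)(s - 2) / [2] = (1/2)s^2 - (3/2)s + 1
h(s) = (-8)·L_0 + (-15)·L_1 + (-24)·L_2
  (-8)·L_0(s) = -4s^2 + 20s - 24
  (-15)·L_1(s) = 15s^2 - 60s + 45
  (-24)·L_2(s) = -12s^2 + 36s - 24
Adding term by term: -s^2 - 4s - 3

h(s) = -s^2 - 4s - 3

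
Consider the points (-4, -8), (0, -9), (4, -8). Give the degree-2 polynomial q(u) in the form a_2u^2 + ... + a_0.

Build the Lagrange basis polynomials:
L_0(u) = u(u - 4) / [32] = (1/32)u^2 - (1/8)u
L_1(u) = (u + 4)(u - 4) / [-16] = -(1/16)u^2 + 1
L_2(u) = (u + 4)u / [32] = (1/32)u^2 + (1/8)u
q(u) = (-8)·L_0 + (-9)·L_1 + (-8)·L_2
  (-8)·L_0(u) = -(1/4)u^2 + u
  (-9)·L_1(u) = (9/16)u^2 - 9
  (-8)·L_2(u) = -(1/4)u^2 - u
Adding term by term: (1/16)u^2 - 9

q(u) = (1/16)u^2 - 9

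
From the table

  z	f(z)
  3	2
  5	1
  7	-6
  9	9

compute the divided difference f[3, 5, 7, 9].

f[3,5] = (1 - 2) / (5 - 3) = -1/2
f[5,7] = (-6 - 1) / (7 - 5) = -7/2
f[7,9] = (9 - (-6)) / (9 - 7) = 15/2
f[3,5,7] = (-7/2 - (-1/2)) / (7 - 3) = -3/4
f[5,7,9] = (15/2 - (-7/2)) / (9 - 5) = 11/4
f[3,5,7,9] = (11/4 - (-3/4)) / (9 - 3) = 7/12

7/12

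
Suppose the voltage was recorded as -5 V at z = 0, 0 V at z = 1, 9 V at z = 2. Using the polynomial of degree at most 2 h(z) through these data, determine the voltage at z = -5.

30

Using Newton's divided-difference form:
h[0,1] = (0 - (-5)) / (1 - 0) = 5
h[1,2] = (9 - 0) / (2 - 1) = 9
h[0,1,2] = (9 - 5) / (2 - 0) = 2
h(-5) = -5 + 5·(-5) + 2·(-5)·(-6) = 30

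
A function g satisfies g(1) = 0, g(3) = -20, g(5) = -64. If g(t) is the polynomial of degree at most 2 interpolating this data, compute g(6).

Using Newton's divided-difference form:
g[1,3] = (-20 - 0) / (3 - 1) = -10
g[3,5] = (-64 - (-20)) / (5 - 3) = -22
g[1,3,5] = (-22 - (-10)) / (5 - 1) = -3
g(6) = 0 + (-10)·(5) + (-3)·(5)·(3) = -95

-95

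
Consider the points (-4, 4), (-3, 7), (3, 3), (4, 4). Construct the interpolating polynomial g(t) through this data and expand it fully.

Newton's divided differences:
g[-4,-3] = (7 - 4) / (-3 - (-4)) = 3
g[-3,3] = (3 - 7) / (3 - (-3)) = -2/3
g[3,4] = (4 - 3) / (4 - 3) = 1
g[-4,-3,3] = (-2/3 - 3) / (3 - (-4)) = -11/21
g[-3,3,4] = (1 - (-2/3)) / (4 - (-3)) = 5/21
g[-4,-3,3,4] = (5/21 - (-11/21)) / (4 - (-4)) = 2/21
g(t) = 4 + 3·(t + 4) + (-11/21)·(t + 4)(t + 3) + (2/21)·(t + 4)(t + 3)(t - 3)
Expanding: g(t) = (2/21)t^3 - (1/7)t^2 - (32/21)t + 44/7

g(t) = (2/21)t^3 - (1/7)t^2 - (32/21)t + 44/7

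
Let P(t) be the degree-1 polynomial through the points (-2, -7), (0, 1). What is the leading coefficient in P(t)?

4

The leading coefficient equals the top divided difference P[-2,0].
P[-2,0] = (1 - (-7)) / (0 - (-2)) = 4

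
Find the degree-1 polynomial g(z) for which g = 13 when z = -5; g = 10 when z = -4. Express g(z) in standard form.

L_0(z) = (z + 4) / [-1] = -z - 4
L_1(z) = (z + 5) / [1] = z + 5
g(z) = 13·L_0 + 10·L_1
  13·L_0(z) = -13z - 52
  10·L_1(z) = 10z + 50
Adding term by term: -3z - 2

g(z) = -3z - 2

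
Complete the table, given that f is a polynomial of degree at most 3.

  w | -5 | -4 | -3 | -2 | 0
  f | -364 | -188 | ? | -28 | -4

The 4 known values determine f uniquely (degree ≤ 3).
L_0(-3) = (1)·(-1)·(-3)/[(-1)·(-3)·(-5)] = -1/5
L_1(-3) = (2)·(-1)·(-3)/[(1)·(-2)·(-4)] = 3/4
L_2(-3) = (2)·(1)·(-3)/[(3)·(2)·(-2)] = 1/2
L_3(-3) = (2)·(1)·(-1)/[(5)·(4)·(2)] = -1/20
Sum: (-364)·(-1/5) + (-188)·(3/4) + (-28)·(1/2) + (-4)·(-1/20) = -82

-82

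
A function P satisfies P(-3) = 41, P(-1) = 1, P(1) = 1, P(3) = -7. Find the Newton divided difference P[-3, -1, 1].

P[-3,-1] = (1 - 41) / (-1 - (-3)) = -20
P[-1,1] = (1 - 1) / (1 - (-1)) = 0
P[-3,-1,1] = (0 - (-20)) / (1 - (-3)) = 5

5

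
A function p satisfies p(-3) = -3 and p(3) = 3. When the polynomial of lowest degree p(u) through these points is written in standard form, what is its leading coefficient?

1

Build the Lagrange basis polynomials:
L_0(u) = (u - 3) / [-6] = -(1/6)u + 1/2
L_1(u) = (u + 3) / [6] = (1/6)u + 1/2
p(u) = (-3)·L_0 + 3·L_1
Only the coefficient of u is needed; take it from each L_i and combine:
(-3)·(-1/6) + 3·(1/6) = 1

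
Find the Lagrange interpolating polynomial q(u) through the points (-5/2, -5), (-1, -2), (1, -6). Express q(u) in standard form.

q(u) = -(8/7)u^2 - 2u - 20/7

L_0(u) = (u + 1)(u - 1) / [21/4] = (4/21)u^2 - 4/21
L_1(u) = (u + 5/2)(u - 1) / [-3] = -(1/3)u^2 - (1/2)u + 5/6
L_2(u) = (u + 5/2)(u + 1) / [7] = (1/7)u^2 + (1/2)u + 5/14
q(u) = (-5)·L_0 + (-2)·L_1 + (-6)·L_2
  (-5)·L_0(u) = -(20/21)u^2 + 20/21
  (-2)·L_1(u) = (2/3)u^2 + u - 5/3
  (-6)·L_2(u) = -(6/7)u^2 - 3u - 15/7
Adding term by term: -(8/7)u^2 - 2u - 20/7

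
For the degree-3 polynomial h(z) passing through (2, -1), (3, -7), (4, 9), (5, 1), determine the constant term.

Build the Lagrange basis polynomials:
L_0(z) = (z - 3)(z - 4)(z - 5) / [-6] = -(1/6)z^3 + 2z^2 - (47/6)z + 10
L_1(z) = (z - 2)(z - 4)(z - 5) / [2] = (1/2)z^3 - (11/2)z^2 + 19z - 20
L_2(z) = (z - 2)(z - 3)(z - 5) / [-2] = -(1/2)z^3 + 5z^2 - (31/2)z + 15
L_3(z) = (z - 2)(z - 3)(z - 4) / [6] = (1/6)z^3 - (3/2)z^2 + (13/3)z - 4
h(z) = (-1)·L_0 + (-7)·L_1 + 9·L_2 + 1·L_3
Only the constant term is needed; take it from each L_i and combine:
(-1)·(10) + (-7)·(-20) + 9·(15) + 1·(-4) = 261

261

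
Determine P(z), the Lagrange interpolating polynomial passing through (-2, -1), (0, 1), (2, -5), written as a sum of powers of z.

P(z) = -z^2 - z + 1

Build the Lagrange basis polynomials:
L_0(z) = z(z - 2) / [8] = (1/8)z^2 - (1/4)z
L_1(z) = (z + 2)(z - 2) / [-4] = -(1/4)z^2 + 1
L_2(z) = (z + 2)z / [8] = (1/8)z^2 + (1/4)z
P(z) = (-1)·L_0 + 1·L_1 + (-5)·L_2
  (-1)·L_0(z) = -(1/8)z^2 + (1/4)z
  1·L_1(z) = -(1/4)z^2 + 1
  (-5)·L_2(z) = -(5/8)z^2 - (5/4)z
Adding term by term: -z^2 - z + 1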